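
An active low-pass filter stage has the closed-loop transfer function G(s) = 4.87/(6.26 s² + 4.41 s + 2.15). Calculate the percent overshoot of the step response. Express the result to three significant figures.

%OS ≈ 9.42%

Dividing through by 6.26: denominator becomes s² + 0.7045 s + 0.3435.
So ω_n = √0.3435 = 0.586 rad/s and ζ = 0.7045/(2·0.586) = 0.601.
%OS = 100 e^{−πζ/√(1−ζ²)} with ζ = 0.601 gives 9.42%.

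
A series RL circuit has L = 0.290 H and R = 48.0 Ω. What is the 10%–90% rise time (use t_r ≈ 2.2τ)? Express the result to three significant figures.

τ = L/R = 0.290/48.0 = 0.00604 s.
t_r ≈ 2.2τ = 0.0133 s.

t_r ≈ 0.0133 s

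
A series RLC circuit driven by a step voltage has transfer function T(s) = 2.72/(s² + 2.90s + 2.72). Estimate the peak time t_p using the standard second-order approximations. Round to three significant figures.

t_p ≈ 4.00 s

ω_n = √2.72 = 1.65 rad/s; ζ = 2.90/(2·1.65) = 0.879.
ω_d = ω_n√(1−ζ²) = 0.786 rad/s. Then t_p = π/ω_d = 4.00 s.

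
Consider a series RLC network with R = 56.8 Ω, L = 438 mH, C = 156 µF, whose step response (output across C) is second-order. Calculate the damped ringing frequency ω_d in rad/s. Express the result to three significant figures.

ω_d ≈ 102 rad/s

For a series RLC circuit (capacitor voltage as output), ω_n = 1/√(LC) = 1/√(438 mH · 156 µF) = 121 rad/s.
ζ = (R/2)·√(C/L) = (56.8/2)·√(156 µF/438 mH) = 0.536.
ω_d = ω_n√(1−ζ²) = 102 rad/s.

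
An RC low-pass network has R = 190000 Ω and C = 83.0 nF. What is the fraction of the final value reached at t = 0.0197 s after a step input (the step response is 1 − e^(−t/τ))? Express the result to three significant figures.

y/y_∞ ≈ 0.713

τ = RC = 190000 × 83.0 nF = 0.0158 s.
y(t)/y_∞ = 1 − e^(−t/τ) = 1 − e^(−0.0197/0.0158) = 1 − e^(−1.25) = 0.713.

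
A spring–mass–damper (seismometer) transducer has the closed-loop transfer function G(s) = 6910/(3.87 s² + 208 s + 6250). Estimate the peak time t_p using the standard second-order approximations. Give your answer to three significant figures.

t_p ≈ 0.105 s

Dividing through by 3.87: denominator becomes s² + 53.75 s + 1615.
So ω_n = √1615 = 40.2 rad/s and ζ = 53.75/(2·40.2) = 0.669.
ω_d = ω_n√(1−ζ²) = 29.9 rad/s. t_p = π/ω_d = 0.105 s.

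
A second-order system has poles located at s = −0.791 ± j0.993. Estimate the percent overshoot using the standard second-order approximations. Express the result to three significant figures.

With σ = 0.791, ω_d = 0.993: ω_n = √(σ²+ω_d²) = 1.27 rad/s, ζ = σ/ω_n = 0.623.
%OS = 100 e^{−πζ/√(1−ζ²)} with ζ = 0.623 gives 8.19%.

%OS ≈ 8.19%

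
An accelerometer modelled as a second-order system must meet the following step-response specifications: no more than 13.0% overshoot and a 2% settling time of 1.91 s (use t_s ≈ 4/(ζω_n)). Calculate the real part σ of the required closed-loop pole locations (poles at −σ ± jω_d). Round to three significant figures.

The settling-time spec alone fixes σ = ζω_n = 4/t_s = 4/1.91 = 2.09.
(Overshoot then fixes ζ = 0.545 and hence ω_d = σ·√(1−ζ²)/ζ = 3.22 rad/s.)

σ ≈ 2.09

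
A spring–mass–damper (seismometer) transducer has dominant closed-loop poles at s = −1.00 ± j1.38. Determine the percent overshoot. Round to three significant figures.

The poles are at −σ ± jω_d with σ = 1.00 and ω_d = 1.38, so ω_n = √(σ²+ω_d²) = 1.70 rad/s and ζ = σ/ω_n = 0.587.
%OS = 100·exp(−πζ/√(1−ζ²)) = 10.3%.

%OS ≈ 10.3%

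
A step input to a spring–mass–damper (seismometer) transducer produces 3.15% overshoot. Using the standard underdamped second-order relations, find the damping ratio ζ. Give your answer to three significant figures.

ζ ≈ 0.740

Inverting the overshoot relation: ζ = |ln 0.0315|/√(π² + ln²0.0315) = 0.740.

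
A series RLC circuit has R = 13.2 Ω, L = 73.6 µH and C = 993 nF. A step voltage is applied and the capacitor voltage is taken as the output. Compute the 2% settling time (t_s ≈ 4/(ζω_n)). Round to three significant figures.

t_s ≈ 0.0000446 s

For a series RLC circuit (capacitor voltage as output), ω_n = 1/√(LC) = 1/√(73.6 µH · 993 nF) = 117000 rad/s.
ζ = (R/2)·√(C/L) = (13.2/2)·√(993 nF/73.6 µH) = 0.767.
t_s ≈ 4/(ζω_n) = 0.0000446 s.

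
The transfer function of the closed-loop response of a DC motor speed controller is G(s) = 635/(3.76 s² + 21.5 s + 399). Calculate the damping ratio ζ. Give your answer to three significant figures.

Dividing through by 3.76: denominator becomes s² + 5.718 s + 106.1.
So ω_n = √106.1 = 10.3 rad/s and ζ = 5.718/(2·10.3) = 0.278.

ζ ≈ 0.278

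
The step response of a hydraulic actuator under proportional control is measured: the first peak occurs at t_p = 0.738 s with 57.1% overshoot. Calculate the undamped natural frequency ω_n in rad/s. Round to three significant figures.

ω_n ≈ 4.32 rad/s

The overshoot fixes ζ = −ln(OS)/√(π²+ln²(OS)) = 0.176.
t_p = π/ω_d ⇒ ω_d = 4.26 rad/s; then ω_n = ω_d/√(1−ζ²) = 4.32 rad/s.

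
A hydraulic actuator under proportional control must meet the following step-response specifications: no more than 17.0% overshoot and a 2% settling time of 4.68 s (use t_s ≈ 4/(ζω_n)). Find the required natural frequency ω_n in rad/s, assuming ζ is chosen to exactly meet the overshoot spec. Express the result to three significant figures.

ζ = −ln(OS)/√(π² + (ln OS)²). With OS = 0.170, ln OS = −1.772 and ζ = 1.772/3.607 = 0.491.
From t_s ≈ 4/(ζω_n): ω_n = 4/(ζ·t_s) = 4/(0.491·4.68) = 1.74 rad/s.

ω_n ≈ 1.74 rad/s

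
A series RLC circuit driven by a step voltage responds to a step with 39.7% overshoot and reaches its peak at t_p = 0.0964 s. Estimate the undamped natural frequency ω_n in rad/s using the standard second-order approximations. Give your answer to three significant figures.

ω_n ≈ 34.0 rad/s

ζ from %OS: ζ = |ln 0.397|/√(π²+ln²0.397) = 0.282.
From t_p = π/ω_d, ω_d = π/0.0964 = 32.6 rad/s, so ω_n = ω_d/√(1−ζ²) = 34.0 rad/s.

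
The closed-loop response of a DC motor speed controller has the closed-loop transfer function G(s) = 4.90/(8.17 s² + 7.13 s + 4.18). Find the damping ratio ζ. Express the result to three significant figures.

ζ ≈ 0.610

Dividing through by 8.17: denominator becomes s² + 0.8727 s + 0.5116.
So ω_n = √0.5116 = 0.715 rad/s and ζ = 0.8727/(2·0.715) = 0.610.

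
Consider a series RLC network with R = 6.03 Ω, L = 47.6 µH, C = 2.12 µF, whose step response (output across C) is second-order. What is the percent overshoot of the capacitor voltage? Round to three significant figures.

%OS ≈ 7.49%

For a series RLC circuit (capacitor voltage as output), ω_n = 1/√(LC) = 1/√(47.6 µH · 2.12 µF) = 99500 rad/s.
ζ = (R/2)·√(C/L) = (6.03/2)·√(2.12 µF/47.6 µH) = 0.636.
%OS = 100 e^{−πζ/√(1−ζ²)} with ζ = 0.636 gives 7.49%.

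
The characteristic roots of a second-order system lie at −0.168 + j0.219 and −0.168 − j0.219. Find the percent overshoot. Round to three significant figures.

|pole| = ω_n = √(0.168² + 0.219²) = 0.276 rad/s; ζ = cos θ = σ/ω_n = 0.609.
%OS = 100·exp(−πζ/√(1−ζ²)) = 8.98%.

%OS ≈ 8.98%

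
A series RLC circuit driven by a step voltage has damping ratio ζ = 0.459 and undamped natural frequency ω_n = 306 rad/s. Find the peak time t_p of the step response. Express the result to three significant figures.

t_p ≈ 0.0116 s

The damped frequency is ω_d = ω_n√(1−ζ²) = 306·√(1−0.211) = 272 rad/s.
Peak time t_p = π/ω_d = π/272 = 0.0116 s.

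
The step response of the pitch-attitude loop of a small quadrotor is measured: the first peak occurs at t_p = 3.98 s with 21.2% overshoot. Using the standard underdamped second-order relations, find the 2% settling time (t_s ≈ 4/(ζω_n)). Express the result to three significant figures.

t_s ≈ 10.3 s

The overshoot fixes ζ = −ln(OS)/√(π²+ln²(OS)) = 0.443.
t_p = π/ω_d ⇒ ω_d = 0.789 rad/s; then ω_n = ω_d/√(1−ζ²) = 0.880 rad/s.
t_s ≈ 4/(ζω_n) = 4/(0.443·0.880) = 10.3 s.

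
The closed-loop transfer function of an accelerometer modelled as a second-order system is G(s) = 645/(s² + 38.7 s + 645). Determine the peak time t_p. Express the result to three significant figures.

ω_n = √645 = 25.4 rad/s; ζ = 38.7/(2·25.4) = 0.762.
ω_d = 25.4·√(1 − 0.762²) = 16.4 rad/s. Then t_p = π/ω_d = 0.191 s.

t_p ≈ 0.191 s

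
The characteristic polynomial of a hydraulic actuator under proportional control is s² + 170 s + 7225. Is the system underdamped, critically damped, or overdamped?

a² − 4b = 170² − 4·7225 = 0 (repeated real root); the system is critically damped.

critically damped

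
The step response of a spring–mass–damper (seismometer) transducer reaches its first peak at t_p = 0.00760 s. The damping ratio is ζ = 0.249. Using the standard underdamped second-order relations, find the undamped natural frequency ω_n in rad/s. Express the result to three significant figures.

ω_n ≈ 427 rad/s

Peak time t_p = π/ω_d, so ω_d = π/t_p = π/0.00760 = 413 rad/s.
ω_n = ω_d/√(1−ζ²) = 413/√0.938 = 427 rad/s.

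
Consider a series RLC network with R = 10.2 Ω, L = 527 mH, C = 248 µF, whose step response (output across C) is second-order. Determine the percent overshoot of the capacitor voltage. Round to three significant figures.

%OS ≈ 70.5%

For a series RLC circuit (capacitor voltage as output), ω_n = 1/√(LC) = 1/√(527 mH · 248 µF) = 87.5 rad/s.
ζ = (R/2)·√(C/L) = (10.2/2)·√(248 µF/527 mH) = 0.111.
%OS = 100 e^{−πζ/√(1−ζ²)} with ζ = 0.111 gives 70.5%.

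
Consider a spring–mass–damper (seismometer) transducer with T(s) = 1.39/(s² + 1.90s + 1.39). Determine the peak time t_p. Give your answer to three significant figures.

t_p ≈ 4.50 s

Matching coefficients with s² + 2ζω_n s + ω_n² gives ω_n² = 1.39 ⇒ ω_n = 1.18 rad/s, and ζ = 1.90/(2ω_n) = 0.806.
The damped frequency ω_d = ω_n√(1−ζ²) = 0.698 rad/s. Then t_p = π/ω_d = 4.50 s.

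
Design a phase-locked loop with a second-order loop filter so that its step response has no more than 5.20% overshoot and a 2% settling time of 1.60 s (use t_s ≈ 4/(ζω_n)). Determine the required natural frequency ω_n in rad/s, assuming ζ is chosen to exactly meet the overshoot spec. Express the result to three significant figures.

ω_n ≈ 3.65 rad/s

ζ = −ln(OS)/√(π² + (ln OS)²). With OS = 0.0520, ln OS = −2.957 and ζ = 2.957/4.314 = 0.685.
Then ω_n = 4/(ζ t_s) = 4/(0.685 × 1.60) = 3.65 rad/s.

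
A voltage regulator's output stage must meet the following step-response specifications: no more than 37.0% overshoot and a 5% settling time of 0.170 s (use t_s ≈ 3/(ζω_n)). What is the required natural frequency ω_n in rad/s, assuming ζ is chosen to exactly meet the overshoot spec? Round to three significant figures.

Inverting the overshoot relation: ζ = |ln 0.370|/√(π² + ln²0.370) = 0.302.
Then ω_n = 3/(ζ t_s) = 3/(0.302 × 0.170) = 58.5 rad/s.

ω_n ≈ 58.5 rad/s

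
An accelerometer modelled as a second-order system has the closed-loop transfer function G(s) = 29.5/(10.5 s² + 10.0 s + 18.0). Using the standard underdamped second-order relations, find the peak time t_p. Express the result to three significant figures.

Dividing through by 10.5: denominator becomes s² + 0.9524 s + 1.714.
So ω_n = √1.714 = 1.31 rad/s and ζ = 0.9524/(2·1.31) = 0.364.
ω_d = 1.31·√(1 − 0.364²) = 1.22 rad/s. t_p = π/ω_d = 2.58 s.

t_p ≈ 2.58 s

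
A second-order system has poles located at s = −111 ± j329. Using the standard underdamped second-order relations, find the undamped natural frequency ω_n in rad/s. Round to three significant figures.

|pole| = ω_n = √(111² + 329²) = 347 rad/s; ζ = cos θ = σ/ω_n = 0.320.

ω_n ≈ 347 rad/s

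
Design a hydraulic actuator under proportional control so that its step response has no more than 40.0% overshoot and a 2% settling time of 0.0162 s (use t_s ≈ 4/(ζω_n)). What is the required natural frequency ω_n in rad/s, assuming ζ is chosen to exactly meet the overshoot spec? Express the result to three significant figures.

From %OS = 100·exp(−πζ/√(1−ζ²)), invert to get ζ = −ln(OS)/√(π² + ln²(OS)) with OS = 0.400.
−ln 0.400 = 0.9163, so ζ = 0.9163/√(π² + 0.8396) = 0.280.
From t_s ≈ 4/(ζω_n): ω_n = 4/(ζ·t_s) = 4/(0.280·0.0162) = 882 rad/s.

ω_n ≈ 882 rad/s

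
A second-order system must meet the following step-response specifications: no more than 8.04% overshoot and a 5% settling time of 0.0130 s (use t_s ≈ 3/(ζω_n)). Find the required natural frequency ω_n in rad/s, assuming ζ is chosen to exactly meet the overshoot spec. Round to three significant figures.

Inverting the overshoot relation: ζ = |ln 0.0804|/√(π² + ln²0.0804) = 0.626.
Then ω_n = 3/(ζ t_s) = 3/(0.626 × 0.0130) = 369 rad/s.

ω_n ≈ 369 rad/s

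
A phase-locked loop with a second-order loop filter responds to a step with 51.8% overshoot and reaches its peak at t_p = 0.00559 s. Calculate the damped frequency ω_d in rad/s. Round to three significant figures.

t_p = π/ω_d, so ω_d = π/0.00559 = 562 rad/s.

ω_d ≈ 562 rad/s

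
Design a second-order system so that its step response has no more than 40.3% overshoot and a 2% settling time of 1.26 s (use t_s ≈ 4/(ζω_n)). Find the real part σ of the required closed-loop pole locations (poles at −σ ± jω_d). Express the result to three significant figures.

The settling-time spec alone fixes σ = ζω_n = 4/t_s = 4/1.26 = 3.17.
(Overshoot then fixes ζ = 0.278 and hence ω_d = σ·√(1−ζ²)/ζ = 11.0 rad/s.)

σ ≈ 3.17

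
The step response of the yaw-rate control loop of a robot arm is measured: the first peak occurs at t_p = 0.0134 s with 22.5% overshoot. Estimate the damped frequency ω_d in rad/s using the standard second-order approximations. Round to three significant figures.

ω_d ≈ 234 rad/s

t_p = π/ω_d, so ω_d = π/0.0134 = 234 rad/s.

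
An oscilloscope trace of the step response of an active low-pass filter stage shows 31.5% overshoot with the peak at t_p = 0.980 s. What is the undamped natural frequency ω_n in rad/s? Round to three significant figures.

ω_n ≈ 3.42 rad/s

ζ from %OS: ζ = |ln 0.315|/√(π²+ln²0.315) = 0.345.
From t_p = π/ω_d, ω_d = π/0.980 = 3.21 rad/s, so ω_n = ω_d/√(1−ζ²) = 3.42 rad/s.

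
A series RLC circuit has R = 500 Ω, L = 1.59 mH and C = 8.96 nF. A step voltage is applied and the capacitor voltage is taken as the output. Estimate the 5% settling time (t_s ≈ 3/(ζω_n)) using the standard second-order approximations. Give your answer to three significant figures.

For a series RLC circuit (capacitor voltage as output), ω_n = 1/√(LC) = 1/√(1.59 mH · 8.96 nF) = 265000 rad/s.
ζ = (R/2)·√(C/L) = (500/2)·√(8.96 nF/1.59 mH) = 0.593.
t_s ≈ 3/(ζω_n) = 0.0000191 s.

t_s ≈ 0.0000191 s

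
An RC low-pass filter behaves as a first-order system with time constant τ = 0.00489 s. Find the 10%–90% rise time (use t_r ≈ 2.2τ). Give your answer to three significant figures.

t_r ≈ 2.2τ = 0.0108 s.

t_r ≈ 0.0108 s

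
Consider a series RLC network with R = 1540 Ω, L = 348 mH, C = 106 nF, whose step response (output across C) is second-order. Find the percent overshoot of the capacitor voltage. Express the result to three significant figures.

%OS ≈ 22.9%

For a series RLC circuit (capacitor voltage as output), ω_n = 1/√(LC) = 1/√(348 mH · 106 nF) = 5210 rad/s.
ζ = (R/2)·√(C/L) = (1540/2)·√(106 nF/348 mH) = 0.425.
Overshoot: exp(−π·0.425/√(1−0.425²)) = 0.229, i.e. 22.9%.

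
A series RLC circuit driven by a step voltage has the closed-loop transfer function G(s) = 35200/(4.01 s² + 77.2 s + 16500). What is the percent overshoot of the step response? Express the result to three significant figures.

Dividing through by 4.01: denominator becomes s² + 19.25 s + 4115.
So ω_n = √4115 = 64.1 rad/s and ζ = 19.25/(2·64.1) = 0.150.
%OS = 100·exp(−πζ/√(1−ζ²)) = 62.1%.

%OS ≈ 62.1%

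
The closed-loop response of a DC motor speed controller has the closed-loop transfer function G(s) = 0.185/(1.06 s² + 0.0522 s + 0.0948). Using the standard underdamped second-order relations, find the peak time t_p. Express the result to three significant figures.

t_p ≈ 10.5 s

Dividing through by 1.06: denominator becomes s² + 0.04925 s + 0.08943.
So ω_n = √0.08943 = 0.299 rad/s and ζ = 0.04925/(2·0.299) = 0.0823.
The damped frequency ω_d = ω_n√(1−ζ²) = 0.298 rad/s. t_p = π/ω_d = 10.5 s.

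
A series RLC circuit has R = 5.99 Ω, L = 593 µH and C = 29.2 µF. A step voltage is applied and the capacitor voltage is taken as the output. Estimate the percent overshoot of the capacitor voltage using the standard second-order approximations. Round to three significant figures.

For a series RLC circuit (capacitor voltage as output), ω_n = 1/√(LC) = 1/√(593 µH · 29.2 µF) = 7600 rad/s.
ζ = (R/2)·√(C/L) = (5.99/2)·√(29.2 µF/593 µH) = 0.665.
%OS = 100 e^{−πζ/√(1−ζ²)} with ζ = 0.665 gives 6.12%.

%OS ≈ 6.12%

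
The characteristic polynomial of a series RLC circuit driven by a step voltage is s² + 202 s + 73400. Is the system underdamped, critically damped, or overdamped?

a² − 4b = 202² − 4·73400 < 0 (complex roots); the system is underdamped.

underdamped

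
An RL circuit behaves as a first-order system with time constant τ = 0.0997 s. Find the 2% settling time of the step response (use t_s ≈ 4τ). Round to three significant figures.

t_s ≈ 0.399 s

t_s ≈ 4τ = 0.399 s.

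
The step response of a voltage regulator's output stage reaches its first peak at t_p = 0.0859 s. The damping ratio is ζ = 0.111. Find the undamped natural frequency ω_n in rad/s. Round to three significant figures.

Peak time t_p = π/ω_d, so ω_d = π/t_p = π/0.0859 = 36.6 rad/s.
ω_n = ω_d/√(1−ζ²) = 36.6/√0.988 = 36.8 rad/s.

ω_n ≈ 36.8 rad/s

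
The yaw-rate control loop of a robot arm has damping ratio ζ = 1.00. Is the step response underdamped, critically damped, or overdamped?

Since ζ = 1, the system is critically damped.

critically damped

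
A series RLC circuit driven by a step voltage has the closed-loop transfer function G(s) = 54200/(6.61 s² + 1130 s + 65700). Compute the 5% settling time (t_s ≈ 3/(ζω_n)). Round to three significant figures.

Dividing through by 6.61: denominator becomes s² + 171.0 s + 9939.
So ω_n = √9939 = 99.7 rad/s and ζ = 171.0/(2·99.7) = 0.857.
t_s ≈ 3/(ζω_n) = 0.0351 s.

t_s ≈ 0.0351 s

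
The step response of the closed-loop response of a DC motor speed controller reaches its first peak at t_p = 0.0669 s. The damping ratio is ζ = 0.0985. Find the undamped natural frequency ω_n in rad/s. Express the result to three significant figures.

Peak time t_p = π/ω_d, so ω_d = π/t_p = π/0.0669 = 47.0 rad/s.
ω_n = ω_d/√(1−ζ²) = 47.0/√0.990 = 47.2 rad/s.

ω_n ≈ 47.2 rad/s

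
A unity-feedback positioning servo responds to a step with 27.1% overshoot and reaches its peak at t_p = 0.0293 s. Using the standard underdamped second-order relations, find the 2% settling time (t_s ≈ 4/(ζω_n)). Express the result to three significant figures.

From the overshoot, ζ = −ln(OS)/√(π²+ln²(OS)) = 0.384.
t_p = π/ω_d ⇒ ω_d = 107 rad/s; then ω_n = ω_d/√(1−ζ²) = 116 rad/s.
t_s ≈ 4/(ζω_n) = 4/(0.384·116) = 0.0898 s.

t_s ≈ 0.0898 s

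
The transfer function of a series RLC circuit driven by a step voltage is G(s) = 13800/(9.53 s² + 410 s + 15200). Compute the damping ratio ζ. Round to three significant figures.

Dividing through by 9.53: denominator becomes s² + 43.02 s + 1595.
So ω_n = √1595 = 39.9 rad/s and ζ = 43.02/(2·39.9) = 0.539.

ζ ≈ 0.539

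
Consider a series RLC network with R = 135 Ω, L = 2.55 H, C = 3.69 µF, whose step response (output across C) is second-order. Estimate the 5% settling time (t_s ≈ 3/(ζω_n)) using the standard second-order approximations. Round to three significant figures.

For a series RLC circuit (capacitor voltage as output), ω_n = 1/√(LC) = 1/√(2.55 H · 3.69 µF) = 326 rad/s.
ζ = (R/2)·√(C/L) = (135/2)·√(3.69 µF/2.55 H) = 0.0812.
t_s ≈ 3/(ζω_n) = 0.113 s.

t_s ≈ 0.113 s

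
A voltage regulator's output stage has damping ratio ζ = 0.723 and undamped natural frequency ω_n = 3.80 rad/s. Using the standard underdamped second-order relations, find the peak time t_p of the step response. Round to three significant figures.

t_p ≈ 1.20 s

The damped frequency is ω_d = ω_n√(1−ζ²) = 3.80·√(1−0.523) = 2.63 rad/s.
Peak time t_p = π/ω_d = π/2.63 = 1.20 s.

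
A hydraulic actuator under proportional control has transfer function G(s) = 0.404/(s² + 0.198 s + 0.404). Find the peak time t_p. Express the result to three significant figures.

t_p ≈ 5.00 s

ω_n = √0.404 = 0.636 rad/s; ζ = 0.198/(2·0.636) = 0.156.
ω_d = ω_n√(1−ζ²) = 0.628 rad/s. Then t_p = π/ω_d = 5.00 s.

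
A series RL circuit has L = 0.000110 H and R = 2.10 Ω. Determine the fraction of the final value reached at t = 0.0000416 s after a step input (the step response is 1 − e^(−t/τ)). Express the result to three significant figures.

y/y_∞ ≈ 0.548

τ = L/R = 0.000110/2.10 = 0.0000524 s.
y(t)/y_∞ = 1 − e^(−t/τ) = 1 − e^(−0.0000416/0.0000524) = 1 − e^(−0.794) = 0.548.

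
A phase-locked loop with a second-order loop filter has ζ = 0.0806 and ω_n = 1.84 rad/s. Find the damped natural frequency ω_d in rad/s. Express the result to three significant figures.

ω_d = ω_n√(1−ζ²) = 1.84·√0.994 = 1.83 rad/s.

ω_d ≈ 1.83 rad/s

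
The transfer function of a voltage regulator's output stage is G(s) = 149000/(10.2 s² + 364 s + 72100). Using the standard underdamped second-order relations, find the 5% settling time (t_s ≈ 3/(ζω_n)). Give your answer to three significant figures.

t_s ≈ 0.168 s

Dividing through by 10.2: denominator becomes s² + 35.69 s + 7069.
So ω_n = √7069 = 84.1 rad/s and ζ = 35.69/(2·84.1) = 0.212.
t_s ≈ 3/(ζω_n) = 0.168 s.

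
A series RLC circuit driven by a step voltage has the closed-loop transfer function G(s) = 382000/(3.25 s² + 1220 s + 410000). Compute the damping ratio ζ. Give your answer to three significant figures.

Dividing through by 3.25: denominator becomes s² + 375.4 s + 126200.
So ω_n = √126200 = 355 rad/s and ζ = 375.4/(2·355) = 0.528.

ζ ≈ 0.528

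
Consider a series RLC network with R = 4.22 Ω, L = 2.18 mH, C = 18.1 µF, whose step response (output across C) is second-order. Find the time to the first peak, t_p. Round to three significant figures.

For a series RLC circuit (capacitor voltage as output), ω_n = 1/√(LC) = 1/√(2.18 mH · 18.1 µF) = 5030 rad/s.
ζ = (R/2)·√(C/L) = (4.22/2)·√(18.1 µF/2.18 mH) = 0.192.
ω_d = 5030·√(1 − 0.192²) = 4940 rad/s. t_p = π/ω_d = 0.000636 s.

t_p ≈ 0.000636 s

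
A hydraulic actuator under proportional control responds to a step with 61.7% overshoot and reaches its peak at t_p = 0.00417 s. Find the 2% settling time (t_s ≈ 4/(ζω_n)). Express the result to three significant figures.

ζ from %OS: ζ = |ln 0.617|/√(π²+ln²0.617) = 0.152.
From t_p = π/ω_d, ω_d = π/0.00417 = 753 rad/s, so ω_n = ω_d/√(1−ζ²) = 762 rad/s.
t_s ≈ 4/(ζω_n) = 4/(0.152·762) = 0.0345 s.

t_s ≈ 0.0345 s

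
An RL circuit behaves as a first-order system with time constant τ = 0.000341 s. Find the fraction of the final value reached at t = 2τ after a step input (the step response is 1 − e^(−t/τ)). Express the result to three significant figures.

y(t)/y_∞ = 1 − e^(−t/τ) = 1 − e^(−2) = 1 − e^(−2.00) = 0.865.

y/y_∞ ≈ 0.865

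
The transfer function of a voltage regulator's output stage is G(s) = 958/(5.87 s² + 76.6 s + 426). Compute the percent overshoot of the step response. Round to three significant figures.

Dividing through by 5.87: denominator becomes s² + 13.05 s + 72.57.
So ω_n = √72.57 = 8.52 rad/s and ζ = 13.05/(2·8.52) = 0.766.
%OS = 100 e^{−πζ/√(1−ζ²)} with ζ = 0.766 gives 2.37%.

%OS ≈ 2.37%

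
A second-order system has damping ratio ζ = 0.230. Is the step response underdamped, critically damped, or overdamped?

underdamped

Since ζ = 0.230 < 1, the system is underdamped.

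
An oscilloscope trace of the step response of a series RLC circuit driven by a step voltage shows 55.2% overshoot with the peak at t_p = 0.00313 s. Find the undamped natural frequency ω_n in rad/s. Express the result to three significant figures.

ζ from %OS: ζ = |ln 0.552|/√(π²+ln²0.552) = 0.186.
From t_p = π/ω_d, ω_d = π/0.00313 = 1000 rad/s, so ω_n = ω_d/√(1−ζ²) = 1020 rad/s.

ω_n ≈ 1020 rad/s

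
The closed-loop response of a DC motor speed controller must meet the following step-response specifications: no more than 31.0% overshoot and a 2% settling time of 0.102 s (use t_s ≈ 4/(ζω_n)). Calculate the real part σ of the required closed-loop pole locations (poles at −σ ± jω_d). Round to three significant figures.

σ ≈ 39.2

The settling-time spec alone fixes σ = ζω_n = 4/t_s = 4/0.102 = 39.2.
(Overshoot then fixes ζ = 0.349 and hence ω_d = σ·√(1−ζ²)/ζ = 105 rad/s.)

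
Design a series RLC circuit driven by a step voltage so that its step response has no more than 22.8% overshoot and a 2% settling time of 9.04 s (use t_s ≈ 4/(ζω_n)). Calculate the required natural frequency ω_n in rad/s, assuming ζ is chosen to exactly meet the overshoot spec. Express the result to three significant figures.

ω_n ≈ 1.04 rad/s

Inverting the overshoot relation: ζ = |ln 0.228|/√(π² + ln²0.228) = 0.426.
From t_s ≈ 4/(ζω_n): ω_n = 4/(ζ·t_s) = 4/(0.426·9.04) = 1.04 rad/s.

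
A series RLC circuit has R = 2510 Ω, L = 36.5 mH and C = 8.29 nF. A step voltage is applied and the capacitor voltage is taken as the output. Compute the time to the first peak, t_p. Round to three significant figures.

t_p ≈ 0.0000682 s

For a series RLC circuit (capacitor voltage as output), ω_n = 1/√(LC) = 1/√(36.5 mH · 8.29 nF) = 57500 rad/s.
ζ = (R/2)·√(C/L) = (2510/2)·√(8.29 nF/36.5 mH) = 0.598.
The damped frequency ω_d = ω_n√(1−ζ²) = 46100 rad/s. t_p = π/ω_d = 0.0000682 s.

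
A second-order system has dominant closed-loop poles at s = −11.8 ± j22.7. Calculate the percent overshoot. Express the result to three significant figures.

With σ = 11.8, ω_d = 22.7: ω_n = √(σ²+ω_d²) = 25.6 rad/s, ζ = σ/ω_n = 0.461.
Overshoot: exp(−π·0.461/√(1−0.461²)) = 0.195, i.e. 19.5%.

%OS ≈ 19.5%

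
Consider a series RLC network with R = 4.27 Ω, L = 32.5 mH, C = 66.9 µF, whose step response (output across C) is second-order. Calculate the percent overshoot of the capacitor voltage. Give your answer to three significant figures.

%OS ≈ 73.7%

For a series RLC circuit (capacitor voltage as output), ω_n = 1/√(LC) = 1/√(32.5 mH · 66.9 µF) = 678 rad/s.
ζ = (R/2)·√(C/L) = (4.27/2)·√(66.9 µF/32.5 mH) = 0.0969.
%OS = 100·exp(−πζ/√(1−ζ²)) = 73.7%.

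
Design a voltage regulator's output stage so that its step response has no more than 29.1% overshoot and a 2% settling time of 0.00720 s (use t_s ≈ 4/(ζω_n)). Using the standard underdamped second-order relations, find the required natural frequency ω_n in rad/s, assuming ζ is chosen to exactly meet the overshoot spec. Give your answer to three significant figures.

From %OS = 100·exp(−πζ/√(1−ζ²)), invert to get ζ = −ln(OS)/√(π² + ln²(OS)) with OS = 0.291.
−ln 0.291 = 1.234, so ζ = 1.234/√(π² + 1.524) = 0.366.
From t_s ≈ 4/(ζω_n): ω_n = 4/(ζ·t_s) = 4/(0.366·0.00720) = 1520 rad/s.

ω_n ≈ 1520 rad/s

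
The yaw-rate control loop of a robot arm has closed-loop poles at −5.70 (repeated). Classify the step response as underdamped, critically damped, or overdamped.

critically damped

Since there is a repeated negative-real pole, the response is critically damped.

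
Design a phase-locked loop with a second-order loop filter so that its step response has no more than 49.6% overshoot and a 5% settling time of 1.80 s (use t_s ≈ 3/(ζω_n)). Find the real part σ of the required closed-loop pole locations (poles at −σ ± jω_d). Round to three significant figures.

The settling-time spec alone fixes σ = ζω_n = 3/t_s = 3/1.80 = 1.67.
(Overshoot then fixes ζ = 0.218 and hence ω_d = σ·√(1−ζ²)/ζ = 7.47 rad/s.)

σ ≈ 1.67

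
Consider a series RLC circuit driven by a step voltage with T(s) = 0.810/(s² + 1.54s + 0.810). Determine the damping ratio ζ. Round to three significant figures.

ζ ≈ 0.856

Comparing the denominator to s² + 2ζω_n s + ω_n²: ω_n = √0.810 = 0.900 rad/s, and 2ζω_n = 1.54 so ζ = 1.54/(2·0.900) = 0.856.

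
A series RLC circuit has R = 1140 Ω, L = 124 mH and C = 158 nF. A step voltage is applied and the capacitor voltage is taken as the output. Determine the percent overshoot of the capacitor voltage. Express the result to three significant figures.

For a series RLC circuit (capacitor voltage as output), ω_n = 1/√(LC) = 1/√(124 mH · 158 nF) = 7140 rad/s.
ζ = (R/2)·√(C/L) = (1140/2)·√(158 nF/124 mH) = 0.643.
Overshoot: exp(−π·0.643/√(1−0.643²)) = 0.0713, i.e. 7.13%.

%OS ≈ 7.13%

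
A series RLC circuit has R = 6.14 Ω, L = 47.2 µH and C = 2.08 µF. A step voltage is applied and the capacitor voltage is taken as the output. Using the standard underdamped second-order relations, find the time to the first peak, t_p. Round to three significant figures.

t_p ≈ 0.0000407 s

For a series RLC circuit (capacitor voltage as output), ω_n = 1/√(LC) = 1/√(47.2 µH · 2.08 µF) = 101000 rad/s.
ζ = (R/2)·√(C/L) = (6.14/2)·√(2.08 µF/47.2 µH) = 0.644.
ω_d = ω_n√(1−ζ²) = 77200 rad/s. t_p = π/ω_d = 0.0000407 s.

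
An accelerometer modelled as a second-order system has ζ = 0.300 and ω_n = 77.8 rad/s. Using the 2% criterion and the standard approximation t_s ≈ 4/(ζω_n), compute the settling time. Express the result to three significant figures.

t_s ≈ 4/(ζω_n) = 4/(0.300 × 77.8) = 0.171 s.

t_s ≈ 0.171 s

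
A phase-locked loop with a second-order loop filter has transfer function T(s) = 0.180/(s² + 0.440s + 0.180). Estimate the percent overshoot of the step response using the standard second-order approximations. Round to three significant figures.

%OS ≈ 14.9%

Comparing the denominator to s² + 2ζω_n s + ω_n²: ω_n = √0.180 = 0.424 rad/s, and 2ζω_n = 0.440 so ζ = 0.440/(2·0.424) = 0.519.
Overshoot: exp(−π·0.519/√(1−0.519²)) = 0.149, i.e. 14.9%.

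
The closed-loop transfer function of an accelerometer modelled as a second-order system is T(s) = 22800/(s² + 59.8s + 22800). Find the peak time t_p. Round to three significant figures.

t_p ≈ 0.0212 s

Matching coefficients with s² + 2ζω_n s + ω_n² gives ω_n² = 22800 ⇒ ω_n = 151 rad/s, and ζ = 59.8/(2ω_n) = 0.198.
ω_d = ω_n√(1−ζ²) = 148 rad/s. Then t_p = π/ω_d = 0.0212 s.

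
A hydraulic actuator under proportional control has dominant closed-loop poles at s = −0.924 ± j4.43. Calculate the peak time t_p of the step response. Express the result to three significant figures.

t_p ≈ 0.709 s

t_p = π/ω_d with ω_d = 4.43 (the imaginary part), so t_p = 0.709 s.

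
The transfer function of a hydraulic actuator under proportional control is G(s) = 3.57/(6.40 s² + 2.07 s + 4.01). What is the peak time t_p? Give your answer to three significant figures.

Dividing through by 6.40: denominator becomes s² + 0.3234 s + 0.6266.
So ω_n = √0.6266 = 0.792 rad/s and ζ = 0.3234/(2·0.792) = 0.204.
ω_d = ω_n√(1−ζ²) = 0.775 rad/s. t_p = π/ω_d = 4.05 s.

t_p ≈ 4.05 s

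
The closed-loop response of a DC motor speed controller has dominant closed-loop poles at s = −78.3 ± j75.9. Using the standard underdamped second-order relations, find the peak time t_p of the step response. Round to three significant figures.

t_p = π/ω_d with ω_d = 75.9 (the imaginary part), so t_p = 0.0414 s.

t_p ≈ 0.0414 s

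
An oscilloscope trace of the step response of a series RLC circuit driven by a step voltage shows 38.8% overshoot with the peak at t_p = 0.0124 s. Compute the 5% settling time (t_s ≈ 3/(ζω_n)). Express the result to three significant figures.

t_s ≈ 0.0393 s

From the overshoot, ζ = −ln(OS)/√(π²+ln²(OS)) = 0.289.
From t_p = π/ω_d, ω_d = π/0.0124 = 253 rad/s, so ω_n = ω_d/√(1−ζ²) = 265 rad/s.
t_s ≈ 3/(ζω_n) = 3/(0.289·265) = 0.0393 s.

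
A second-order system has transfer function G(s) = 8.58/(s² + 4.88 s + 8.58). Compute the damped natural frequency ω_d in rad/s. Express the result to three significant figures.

Matching coefficients with s² + 2ζω_n s + ω_n² gives ω_n² = 8.58 ⇒ ω_n = 2.93 rad/s, and ζ = 4.88/(2ω_n) = 0.833.
ω_d = 2.93·√(1 − 0.833²) = 1.62 rad/s.

ω_d ≈ 1.62 rad/s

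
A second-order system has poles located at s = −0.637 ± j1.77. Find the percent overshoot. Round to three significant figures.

|pole| = ω_n = √(0.637² + 1.77²) = 1.88 rad/s; ζ = cos θ = σ/ω_n = 0.339.
Overshoot: exp(−π·0.339/√(1−0.339²)) = 0.323, i.e. 32.3%.

%OS ≈ 32.3%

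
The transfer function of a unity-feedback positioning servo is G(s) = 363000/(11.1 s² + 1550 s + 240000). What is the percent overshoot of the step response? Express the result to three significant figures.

Dividing through by 11.1: denominator becomes s² + 139.6 s + 21620.
So ω_n = √21620 = 147 rad/s and ζ = 139.6/(2·147) = 0.475.
Overshoot: exp(−π·0.475/√(1−0.475²)) = 0.184, i.e. 18.4%.

%OS ≈ 18.4%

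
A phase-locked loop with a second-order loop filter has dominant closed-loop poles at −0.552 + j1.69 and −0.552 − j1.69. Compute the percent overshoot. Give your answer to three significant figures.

|pole| = ω_n = √(0.552² + 1.69²) = 1.78 rad/s; ζ = cos θ = σ/ω_n = 0.310.
%OS = 100 e^{−πζ/√(1−ζ²)} with ζ = 0.310 gives 35.8%.

%OS ≈ 35.8%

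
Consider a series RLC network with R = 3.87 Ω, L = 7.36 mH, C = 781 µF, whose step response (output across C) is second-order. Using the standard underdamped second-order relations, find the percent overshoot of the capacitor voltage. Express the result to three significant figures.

%OS ≈ 7.80%

For a series RLC circuit (capacitor voltage as output), ω_n = 1/√(LC) = 1/√(7.36 mH · 781 µF) = 417 rad/s.
ζ = (R/2)·√(C/L) = (3.87/2)·√(781 µF/7.36 mH) = 0.630.
Overshoot: exp(−π·0.630/√(1−0.630²)) = 0.0780, i.e. 7.80%.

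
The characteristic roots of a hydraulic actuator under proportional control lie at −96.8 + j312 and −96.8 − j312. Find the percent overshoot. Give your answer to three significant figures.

%OS ≈ 37.7%

The poles are at −σ ± jω_d with σ = 96.8 and ω_d = 312, so ω_n = √(σ²+ω_d²) = 327 rad/s and ζ = σ/ω_n = 0.296.
%OS = 100 e^{−πζ/√(1−ζ²)} with ζ = 0.296 gives 37.7%.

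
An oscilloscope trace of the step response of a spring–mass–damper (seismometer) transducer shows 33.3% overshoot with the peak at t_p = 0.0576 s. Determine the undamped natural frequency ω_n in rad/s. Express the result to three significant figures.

ω_n ≈ 57.8 rad/s

ζ from %OS: ζ = |ln 0.333|/√(π²+ln²0.333) = 0.330.
From t_p = π/ω_d, ω_d = π/0.0576 = 54.5 rad/s, so ω_n = ω_d/√(1−ζ²) = 57.8 rad/s.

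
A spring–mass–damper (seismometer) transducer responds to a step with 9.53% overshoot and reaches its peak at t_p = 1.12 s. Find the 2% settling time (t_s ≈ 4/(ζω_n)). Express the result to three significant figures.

ζ from %OS: ζ = |ln 0.0953|/√(π²+ln²0.0953) = 0.599.
t_p = π/ω_d ⇒ ω_d = 2.80 rad/s; then ω_n = ω_d/√(1−ζ²) = 3.50 rad/s.
t_s ≈ 4/(ζω_n) = 4/(0.599·3.50) = 1.91 s.

t_s ≈ 1.91 s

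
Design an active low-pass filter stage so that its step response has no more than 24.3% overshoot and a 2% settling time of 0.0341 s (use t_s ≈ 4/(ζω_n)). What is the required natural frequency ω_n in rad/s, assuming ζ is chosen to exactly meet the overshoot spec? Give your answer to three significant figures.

Inverting the overshoot relation: ζ = |ln 0.243|/√(π² + ln²0.243) = 0.411.
From t_s ≈ 4/(ζω_n): ω_n = 4/(ζ·t_s) = 4/(0.411·0.0341) = 286 rad/s.

ω_n ≈ 286 rad/s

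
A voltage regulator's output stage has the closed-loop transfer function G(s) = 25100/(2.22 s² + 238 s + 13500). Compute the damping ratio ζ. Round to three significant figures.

ζ ≈ 0.687

Dividing through by 2.22: denominator becomes s² + 107.2 s + 6081.
So ω_n = √6081 = 78.0 rad/s and ζ = 107.2/(2·78.0) = 0.687.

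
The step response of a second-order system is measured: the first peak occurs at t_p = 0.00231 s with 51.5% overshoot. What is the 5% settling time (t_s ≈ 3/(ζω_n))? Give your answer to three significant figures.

t_s ≈ 0.0104 s

ζ from %OS: ζ = |ln 0.515|/√(π²+ln²0.515) = 0.207.
t_p = π/ω_d ⇒ ω_d = 1360 rad/s; then ω_n = ω_d/√(1−ζ²) = 1390 rad/s.
t_s ≈ 3/(ζω_n) = 3/(0.207·1390) = 0.0104 s.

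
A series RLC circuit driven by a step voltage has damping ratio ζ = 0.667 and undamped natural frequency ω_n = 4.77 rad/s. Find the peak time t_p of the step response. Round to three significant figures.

The damped frequency is ω_d = ω_n√(1−ζ²) = 4.77·√(1−0.445) = 3.55 rad/s.
Peak time t_p = π/ω_d = π/3.55 = 0.884 s.

t_p ≈ 0.884 s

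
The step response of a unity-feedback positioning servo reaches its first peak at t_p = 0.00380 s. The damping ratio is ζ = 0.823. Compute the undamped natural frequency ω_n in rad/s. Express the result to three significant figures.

Peak time t_p = π/ω_d, so ω_d = π/t_p = π/0.00380 = 827 rad/s.
ω_n = ω_d/√(1−ζ²) = 827/√0.323 = 1460 rad/s.

ω_n ≈ 1460 rad/s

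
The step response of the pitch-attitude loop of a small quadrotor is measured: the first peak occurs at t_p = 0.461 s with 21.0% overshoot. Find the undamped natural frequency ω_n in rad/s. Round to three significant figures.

From the overshoot, ζ = −ln(OS)/√(π²+ln²(OS)) = 0.445.
t_p = π/ω_d ⇒ ω_d = 6.81 rad/s; then ω_n = ω_d/√(1−ζ²) = 7.61 rad/s.

ω_n ≈ 7.61 rad/s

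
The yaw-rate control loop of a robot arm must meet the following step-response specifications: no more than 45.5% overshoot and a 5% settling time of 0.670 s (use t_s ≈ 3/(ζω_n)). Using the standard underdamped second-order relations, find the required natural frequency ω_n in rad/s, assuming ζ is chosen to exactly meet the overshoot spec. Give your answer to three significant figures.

ω_n ≈ 18.4 rad/s

ζ = −ln(OS)/√(π² + (ln OS)²). With OS = 0.455, ln OS = −0.7875 and ζ = 0.7875/3.239 = 0.243.
Then ω_n = 3/(ζ t_s) = 3/(0.243 × 0.670) = 18.4 rad/s.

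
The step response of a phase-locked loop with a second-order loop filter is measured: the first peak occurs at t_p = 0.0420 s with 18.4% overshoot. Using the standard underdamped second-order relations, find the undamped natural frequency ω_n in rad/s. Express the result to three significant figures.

ω_n ≈ 85.0 rad/s

From the overshoot, ζ = −ln(OS)/√(π²+ln²(OS)) = 0.474.
t_p = π/ω_d ⇒ ω_d = 74.8 rad/s; then ω_n = ω_d/√(1−ζ²) = 85.0 rad/s.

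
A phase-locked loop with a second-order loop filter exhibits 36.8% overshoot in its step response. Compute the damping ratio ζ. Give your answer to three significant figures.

ζ ≈ 0.303

ζ = −ln(OS)/√(π² + (ln OS)²). With OS = 0.368, ln OS = −0.9997 and ζ = 0.9997/3.297 = 0.303.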